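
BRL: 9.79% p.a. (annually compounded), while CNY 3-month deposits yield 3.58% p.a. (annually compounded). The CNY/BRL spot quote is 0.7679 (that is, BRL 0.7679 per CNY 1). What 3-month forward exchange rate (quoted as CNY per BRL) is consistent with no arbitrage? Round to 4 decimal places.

T = 3/12 years.
BRL growth factor: (1 + 0.0979)^(3/12) = 1.0236246.
Growth of 1 CNY over T: (1 + 0.0358)^(3/12) = 1.0088323.
CIP: F = S · (grow BRL)/(grow CNY) = 0.7679 × 1.0236246/1.0088323 = 0.7791596 BRL per CNY.
Invert for CNY per BRL: 1 / 0.7791596 = 1.2834.

1.2834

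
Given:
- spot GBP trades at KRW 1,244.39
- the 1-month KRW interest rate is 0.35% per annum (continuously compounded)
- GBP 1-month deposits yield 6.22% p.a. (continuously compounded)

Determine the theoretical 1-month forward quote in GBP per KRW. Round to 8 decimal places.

T = 1/12 years.
Growth of 1 KRW over T: e^(0.0035×1/12) = 1.0002917.
GBP accumulates by e^(0.0622×1/12) = 1.0051968.
So F = 1244.39 × 1.0002917 / 1.0051968 = 1238.318 (KRW/GBP).
Quoted the other way: 1/1238.318 = 0.00080755 GBP per KRW.

0.00080755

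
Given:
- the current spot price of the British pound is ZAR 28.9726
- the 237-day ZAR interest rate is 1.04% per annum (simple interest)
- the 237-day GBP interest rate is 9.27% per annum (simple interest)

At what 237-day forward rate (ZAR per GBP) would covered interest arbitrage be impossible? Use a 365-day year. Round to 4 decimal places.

T = 237/365 years.
ZAR growth factor: 1 + 0.0104×237/365 = 1.00675288.
Growth of 1 GBP over T: 1 + 0.0927×237/365 = 1.06019151.
CIP: F = S · (grow ZAR)/(grow GBP) = 28.9726 × 1.00675288/1.06019151 = 27.512245 ZAR per GBP.

27.5122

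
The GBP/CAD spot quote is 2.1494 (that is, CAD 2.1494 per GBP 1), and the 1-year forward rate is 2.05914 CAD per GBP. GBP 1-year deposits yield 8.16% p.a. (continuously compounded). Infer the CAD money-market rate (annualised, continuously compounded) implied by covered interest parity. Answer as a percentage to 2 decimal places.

T = 1 year.
By CIP, F/S equals the CAD-to-GBP growth ratio: 2.05914/2.1494 = 0.9580069.
GBP growth factor: e^(0.0816×1) = 1.0850217.
So the CAD growth factor = 1.0394583.
Take logs: ln 1.0394583 / 1 = 0.038700, so 3.87%.

3.87%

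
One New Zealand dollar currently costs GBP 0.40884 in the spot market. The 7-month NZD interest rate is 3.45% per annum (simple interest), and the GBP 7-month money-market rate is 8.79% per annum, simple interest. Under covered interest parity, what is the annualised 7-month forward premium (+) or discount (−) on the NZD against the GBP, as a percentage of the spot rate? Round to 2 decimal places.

+5.23%

T = 7/12 years.
CIP forward (GBP per NZD) = 0.40884 × 1.051275/1.020125 = 0.42132412.
Annualised premium = (F − S)/S × (1/T) = (0.42132412 − 0.40884)/0.40884 ÷ (7/12) = 5.23%.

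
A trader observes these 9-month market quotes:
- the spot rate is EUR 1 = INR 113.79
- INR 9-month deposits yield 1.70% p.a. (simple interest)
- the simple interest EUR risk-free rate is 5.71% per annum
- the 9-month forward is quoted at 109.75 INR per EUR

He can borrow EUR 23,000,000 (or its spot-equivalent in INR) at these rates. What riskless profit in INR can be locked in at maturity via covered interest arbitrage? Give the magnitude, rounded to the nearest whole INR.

T = 9/12 years.
Invest the EUR and cover forward: 23,000,000 × 1.042825 × 109.75 = INR 2,632,351,006.25.
Convert at spot and invest in INR: 23,000,000 × 113.79 × 1.012750 = INR 2,650,538,917.50.
The quoted forward undervalues EUR, so borrow EUR, convert to INR at spot, deposit the INR at 1.70%, and buy EUR forward at 109.75 to cover the loan.
Profit = 2,650,538,917.50 − 2,632,351,006.25 = INR 18,187,911.

INR 18,187,911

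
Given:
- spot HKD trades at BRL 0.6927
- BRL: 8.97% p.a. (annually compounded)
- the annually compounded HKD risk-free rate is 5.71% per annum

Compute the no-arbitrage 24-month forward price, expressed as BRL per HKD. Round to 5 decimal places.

T = 2 years.
BRL accumulates by (1 + 0.0897)^2 = 1.1874461.
Growth of 1 HKD over T: (1 + 0.0571)^2 = 1.1174604.
Forward (BRL per HKD) = 0.6927 × 1.1874461 / 1.1174604 = 0.7360833.

0.73608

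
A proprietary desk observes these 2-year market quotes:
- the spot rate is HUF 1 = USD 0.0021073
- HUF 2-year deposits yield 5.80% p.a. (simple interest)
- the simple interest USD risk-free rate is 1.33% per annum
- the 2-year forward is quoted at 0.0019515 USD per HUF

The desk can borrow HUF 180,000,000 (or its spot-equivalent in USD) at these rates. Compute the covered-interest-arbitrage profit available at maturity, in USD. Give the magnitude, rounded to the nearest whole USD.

T = 2 years.
Keep in HUF, deliver into the forward: 180,000,000·1.116000·0.0019515 = USD 392,017.32.
Swap to USD now, deposit: 180,000,000·0.0021073·1.026600 = USD 389,403.75.
The quoted forward overvalues HUF, so borrow USD, buy HUF at spot, deposit the HUF at 5.80%, and sell the proceeds forward at 0.0019515.
The gap between the two covered legs is USD 2,614.

USD 2,614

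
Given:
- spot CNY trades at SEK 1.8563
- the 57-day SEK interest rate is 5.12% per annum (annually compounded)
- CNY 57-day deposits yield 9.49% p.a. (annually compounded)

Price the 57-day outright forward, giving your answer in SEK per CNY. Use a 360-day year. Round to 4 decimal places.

T = 57/360 years.
SEK accumulates by (1 + 0.0512)^(57/360) = 1.0079373.
Growth of 1 CNY over T: (1 + 0.0949)^(57/360) = 1.0144585.
So F = 1.8563 × 1.0079373 / 1.0144585 = 1.844367 (SEK/CNY).

1.8444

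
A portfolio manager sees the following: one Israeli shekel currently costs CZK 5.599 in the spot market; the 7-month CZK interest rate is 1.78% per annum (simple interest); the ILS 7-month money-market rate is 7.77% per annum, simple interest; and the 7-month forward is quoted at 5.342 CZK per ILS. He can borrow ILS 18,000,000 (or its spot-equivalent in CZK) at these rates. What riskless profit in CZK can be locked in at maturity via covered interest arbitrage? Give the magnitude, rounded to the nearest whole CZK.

CZK 1,314,182

T = 7/12 years.
Route A — deposit ILS, sell forward: 18,000,000 × 1.045325 × 5.342 = CZK 100,514,270.70.
Route B — convert at spot, deposit CZK: 18,000,000 × 5.599 × 1.01038333333 = CZK 101,828,453.10.
The quoted forward undervalues ILS, so borrow ILS, convert to CZK at spot, deposit the CZK at 1.78%, and buy ILS forward at 5.342 to cover the loan.
Arbitrage profit = |100,514,270.70 − 101,828,453.10| = CZK 1,314,182.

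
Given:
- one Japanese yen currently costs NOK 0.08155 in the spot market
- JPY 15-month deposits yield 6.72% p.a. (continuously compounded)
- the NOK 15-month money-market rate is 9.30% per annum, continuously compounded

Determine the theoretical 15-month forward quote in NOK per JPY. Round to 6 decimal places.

0.084223

T = 15/12 years.
NOK accumulates by e^(0.0930×15/12) = 1.1232767.
JPY growth factor: e^(0.0672×15/12) = 1.0876289.
So F = 0.08155 × 1.1232767 / 1.0876289 = 0.08422286 (NOK/JPY).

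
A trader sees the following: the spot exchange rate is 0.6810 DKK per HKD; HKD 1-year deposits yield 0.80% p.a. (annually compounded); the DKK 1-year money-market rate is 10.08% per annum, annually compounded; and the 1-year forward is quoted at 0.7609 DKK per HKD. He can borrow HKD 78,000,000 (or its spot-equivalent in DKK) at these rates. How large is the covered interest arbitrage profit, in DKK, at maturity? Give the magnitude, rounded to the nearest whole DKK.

T = 1 year.
Keep in HKD, deliver into the forward: 78,000,000·1.008000·0.7609 = DKK 59,825,001.60.
Swap to DKK now, deposit: 78,000,000·0.6810·1.100800 = DKK 58,472,294.40.
The quoted forward overvalues HKD, so borrow DKK, buy HKD at spot, deposit the HKD at 0.80%, and sell the proceeds forward at 0.7609.
The gap between the two covered legs is DKK 1,352,707.

DKK 1,352,707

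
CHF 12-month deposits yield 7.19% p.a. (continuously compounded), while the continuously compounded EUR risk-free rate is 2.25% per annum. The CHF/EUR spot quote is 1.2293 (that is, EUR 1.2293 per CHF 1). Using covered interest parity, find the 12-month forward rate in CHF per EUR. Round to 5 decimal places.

T = 1 year.
Growth of 1 EUR over T: e^(0.0225×1) = 1.022755.
CHF accumulates by e^(0.0719×1) = 1.0745479.
So F = 1.2293 × 1.022755 / 1.0745479 = 1.170048 (EUR/CHF).
Quoted the other way: 1/1.170048 = 0.85467 CHF per EUR.

0.85467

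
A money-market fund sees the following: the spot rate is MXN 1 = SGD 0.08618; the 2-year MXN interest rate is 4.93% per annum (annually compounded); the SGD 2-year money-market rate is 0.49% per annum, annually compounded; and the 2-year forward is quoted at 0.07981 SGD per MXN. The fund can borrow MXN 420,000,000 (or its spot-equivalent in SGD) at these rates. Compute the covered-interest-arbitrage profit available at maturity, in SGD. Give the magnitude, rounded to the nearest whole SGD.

T = 2 years.
Keep in MXN, deliver into the forward: 420,000,000·1.10103049·0.07981 = SGD 36,906,762.23.
Swap to SGD now, deposit: 420,000,000·0.08618·1.00982401 = SGD 36,551,185.94.
The quoted forward overvalues MXN, so borrow SGD, buy MXN at spot, deposit the MXN at 4.93%, and sell the proceeds forward at 0.07981.
Profit = 36,906,762.23 − 36,551,185.94 = SGD 355,576.

SGD 355,576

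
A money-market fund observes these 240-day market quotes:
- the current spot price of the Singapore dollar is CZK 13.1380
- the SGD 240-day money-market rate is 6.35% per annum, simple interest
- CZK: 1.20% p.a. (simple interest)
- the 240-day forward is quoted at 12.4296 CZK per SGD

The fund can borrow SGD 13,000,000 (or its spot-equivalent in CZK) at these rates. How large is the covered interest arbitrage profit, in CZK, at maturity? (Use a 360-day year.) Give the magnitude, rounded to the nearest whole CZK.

T = 240/360 years.
Invest the SGD and cover forward: 13,000,000 × 1.04233333333 × 12.4296 = CZK 168,425,223.20.
Convert at spot and invest in CZK: 13,000,000 × 13.1380 × 1.008000 = CZK 172,160,352.00.
The quoted forward undervalues SGD, so borrow SGD, convert to CZK at spot, deposit the CZK at 1.20%, and buy SGD forward at 12.4296 to cover the loan.
The gap between the two covered legs is CZK 3,735,129.

CZK 3,735,129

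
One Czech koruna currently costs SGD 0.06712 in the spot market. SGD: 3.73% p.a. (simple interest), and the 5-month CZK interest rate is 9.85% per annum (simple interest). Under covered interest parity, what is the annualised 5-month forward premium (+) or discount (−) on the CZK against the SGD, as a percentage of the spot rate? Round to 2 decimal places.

-5.88%

T = 5/12 years.
No-arbitrage forward: 0.06712 × 1.0155417 / 1.0410417 = 0.06547592 SGD/CZK.
(F − S)/S ÷ T = (0.06547592 − 0.06712)/0.06712/(5/12) = -0.058787 → -5.88%.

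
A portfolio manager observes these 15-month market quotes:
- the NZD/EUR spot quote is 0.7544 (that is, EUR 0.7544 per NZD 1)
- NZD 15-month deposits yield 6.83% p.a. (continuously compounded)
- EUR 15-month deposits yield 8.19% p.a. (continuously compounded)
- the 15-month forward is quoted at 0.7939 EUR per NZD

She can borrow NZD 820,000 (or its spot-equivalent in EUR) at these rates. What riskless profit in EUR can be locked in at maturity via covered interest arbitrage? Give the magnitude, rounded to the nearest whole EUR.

T = 15/12 years.
Route A — deposit NZD, sell forward: 820,000 × 1.08912541 × 0.7939 = EUR 709,018.46.
Route B — convert at spot, deposit EUR: 820,000 × 0.7544 × 1.10779882 = EUR 685,293.21.
The quoted forward overvalues NZD, so borrow EUR, buy NZD at spot, deposit the NZD at 6.83%, and sell the proceeds forward at 0.7939.
Arbitrage profit = |709,018.46 − 685,293.21| = EUR 23,725.

EUR 23,725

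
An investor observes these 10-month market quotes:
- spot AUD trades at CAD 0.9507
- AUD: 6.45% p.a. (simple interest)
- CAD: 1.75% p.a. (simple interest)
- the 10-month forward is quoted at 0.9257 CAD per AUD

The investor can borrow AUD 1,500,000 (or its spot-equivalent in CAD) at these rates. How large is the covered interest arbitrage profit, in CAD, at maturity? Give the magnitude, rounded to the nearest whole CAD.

CAD 16,338

T = 10/12 years.
Keep in AUD, deliver into the forward: 1,500,000·1.053750·0.9257 = CAD 1,463,184.56.
Swap to CAD now, deposit: 1,500,000·0.9507·1.014583333 = CAD 1,446,846.56.
The quoted forward overvalues AUD, so borrow CAD, buy AUD at spot, deposit the AUD at 6.45%, and sell the proceeds forward at 0.9257.
The gap between the two covered legs is CAD 16,338.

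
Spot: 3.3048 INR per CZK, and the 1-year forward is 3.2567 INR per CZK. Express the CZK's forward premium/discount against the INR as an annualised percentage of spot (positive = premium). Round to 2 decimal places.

T = 1 year.
(F − S)/S = (3.2567 − 3.3048)/3.3048 = -0.0145546.
Annualise by dividing by T: -0.0145546 / 1 = -0.014555 → -1.46%.

-1.46%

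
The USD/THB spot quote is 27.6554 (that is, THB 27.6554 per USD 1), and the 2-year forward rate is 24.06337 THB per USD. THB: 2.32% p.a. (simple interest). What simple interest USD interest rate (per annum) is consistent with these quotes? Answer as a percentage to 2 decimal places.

10.13%

T = 2 years.
F/S = 24.06337/27.6554 = 0.8701147 = (growth of THB) / (growth of USD).
The THB side grows by 1 + 0.0232×2 = 1.046400.
So the USD growth factor = 1.2026001.
(1.2026001 − 1)/T = 0.101300, i.e. 10.13%.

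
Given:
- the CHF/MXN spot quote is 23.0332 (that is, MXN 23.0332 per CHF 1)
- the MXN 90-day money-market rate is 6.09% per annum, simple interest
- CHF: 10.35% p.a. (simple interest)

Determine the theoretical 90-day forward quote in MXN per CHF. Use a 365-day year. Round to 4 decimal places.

T = 90/365 years.
MXN growth factor: 1 + 0.0609×90/365 = 1.01501644.
CHF accumulates by 1 + 0.1035×90/365 = 1.02552055.
So F = 23.0332 × 1.01501644 / 1.02552055 = 22.797278 (MXN/CHF).

22.7973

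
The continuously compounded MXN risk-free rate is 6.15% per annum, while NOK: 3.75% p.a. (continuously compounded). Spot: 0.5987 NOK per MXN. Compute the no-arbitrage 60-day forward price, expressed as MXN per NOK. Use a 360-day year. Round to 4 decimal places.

1.6770

T = 60/360 years.
NOK growth factor: e^(0.0375×60/360) = 1.0062696.
Growth of 1 MXN over T: e^(0.0615×60/360) = 1.0103027.
So F = 0.5987 × 1.0062696 / 1.0103027 = 0.5963100 (NOK/MXN).
Quoted the other way: 1/0.5963100 = 1.6770 MXN per NOK.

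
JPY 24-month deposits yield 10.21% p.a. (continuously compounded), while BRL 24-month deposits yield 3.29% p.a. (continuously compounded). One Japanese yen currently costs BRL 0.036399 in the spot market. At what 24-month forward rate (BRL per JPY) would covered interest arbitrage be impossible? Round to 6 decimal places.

T = 2 years.
Growth of 1 BRL over T: e^(0.0329×2) = 1.0680131.
JPY accumulates by e^(0.1021×2) = 1.2265434.
CIP: F = S · (grow BRL)/(grow JPY) = 0.036399 × 1.0680131/1.2265434 = 0.03169444 BRL per JPY.

0.031694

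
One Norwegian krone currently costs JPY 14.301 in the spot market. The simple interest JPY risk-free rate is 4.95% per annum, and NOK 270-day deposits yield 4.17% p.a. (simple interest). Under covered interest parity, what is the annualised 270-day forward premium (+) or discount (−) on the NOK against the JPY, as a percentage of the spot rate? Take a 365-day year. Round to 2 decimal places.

T = 270/365 years.
F = S · g_JPY/g_NOK = 14.301 × 1.0366164/1.0308466 = 14.381045.
(F − S)/S ÷ T = (14.381045 − 14.301)/14.301/(270/365) = 0.007567 → 0.76%.

+0.76%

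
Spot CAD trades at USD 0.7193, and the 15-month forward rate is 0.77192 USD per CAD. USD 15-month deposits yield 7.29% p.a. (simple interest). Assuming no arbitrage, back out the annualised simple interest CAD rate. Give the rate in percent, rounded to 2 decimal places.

T = 15/12 years.
F/S = 0.77192/0.7193 = 1.0731545 = (growth of USD) / (growth of CAD).
USD growth factor: 1 + 0.0729×15/12 = 1.091125.
That pins the CAD growth at 1.0167455.
(1.0167455 − 1)/T = 0.013396, i.e. 1.34%.

1.34%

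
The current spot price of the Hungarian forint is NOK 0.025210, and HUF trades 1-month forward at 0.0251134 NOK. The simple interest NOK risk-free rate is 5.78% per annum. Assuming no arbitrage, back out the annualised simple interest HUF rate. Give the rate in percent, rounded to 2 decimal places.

10.42%

T = 1/12 years.
F/S = 0.0251134/0.02521 = 0.9961682 = (growth of NOK) / (growth of HUF).
NOK growth factor: 1 + 0.0578×1/12 = 1.0048167.
So the HUF growth factor = 1.0086818.
r = (1.0086818 − 1)/(1/12) = 0.104182 → 10.42%.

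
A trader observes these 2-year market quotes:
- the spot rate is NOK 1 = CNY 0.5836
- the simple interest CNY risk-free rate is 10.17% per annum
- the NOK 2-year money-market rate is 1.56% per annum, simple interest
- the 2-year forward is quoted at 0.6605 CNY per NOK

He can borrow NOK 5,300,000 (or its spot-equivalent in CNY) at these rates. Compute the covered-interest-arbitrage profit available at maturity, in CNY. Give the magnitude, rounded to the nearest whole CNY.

T = 2 years.
Keep in NOK, deliver into the forward: 5,300,000·1.031200·0.6605 = CNY 3,609,870.28.
Swap to CNY now, deposit: 5,300,000·0.5836·1.203400 = CNY 3,722,212.47.
The quoted forward undervalues NOK, so borrow NOK, convert to CNY at spot, deposit the CNY at 10.17%, and buy NOK forward at 0.6605 to cover the loan.
Profit = 3,722,212.47 − 3,609,870.28 = CNY 112,342.

CNY 112,342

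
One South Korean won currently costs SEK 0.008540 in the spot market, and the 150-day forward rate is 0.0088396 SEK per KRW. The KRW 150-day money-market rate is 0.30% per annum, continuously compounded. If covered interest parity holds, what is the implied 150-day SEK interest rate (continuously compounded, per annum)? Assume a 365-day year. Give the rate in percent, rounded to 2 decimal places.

T = 150/365 years.
F/S = 0.0088396/0.00854 = 1.0350820 = (growth of SEK) / (growth of KRW).
KRW growth factor: e^(0.0030×150/365) = 1.0012336.
Hence g_SEK = 1.0363589.
r = ln(1.0363589)/(150/365) = 0.086903 → 8.69%.

8.69%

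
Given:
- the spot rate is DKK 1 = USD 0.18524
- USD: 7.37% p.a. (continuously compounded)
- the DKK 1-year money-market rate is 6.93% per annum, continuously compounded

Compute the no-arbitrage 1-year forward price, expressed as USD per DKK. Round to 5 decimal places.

T = 1 year.
Growth of 1 USD over T: e^(0.0737×1) = 1.0764838.
DKK growth factor: e^(0.0693×1) = 1.0717577.
CIP: F = S · (grow USD)/(grow DKK) = 0.18524 × 1.0764838/1.0717577 = 0.1860568 USD per DKK.

0.18606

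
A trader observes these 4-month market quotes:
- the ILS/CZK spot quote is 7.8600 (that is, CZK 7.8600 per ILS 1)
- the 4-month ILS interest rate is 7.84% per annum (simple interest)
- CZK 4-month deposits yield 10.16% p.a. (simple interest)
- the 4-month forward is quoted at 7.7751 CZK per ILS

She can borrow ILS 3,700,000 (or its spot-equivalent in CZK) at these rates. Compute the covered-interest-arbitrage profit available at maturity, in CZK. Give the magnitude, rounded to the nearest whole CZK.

CZK 547,240

T = 4/12 years.
Invest the ILS and cover forward: 3,700,000 × 1.0261333333 × 7.7751 = CZK 29,519,670.34.
Convert at spot and invest in CZK: 3,700,000 × 7.8600 × 1.0338666667 = CZK 30,066,910.40.
The quoted forward undervalues ILS, so borrow ILS, convert to CZK at spot, deposit the CZK at 10.16%, and buy ILS forward at 7.7751 to cover the loan.
The gap between the two covered legs is CZK 547,240.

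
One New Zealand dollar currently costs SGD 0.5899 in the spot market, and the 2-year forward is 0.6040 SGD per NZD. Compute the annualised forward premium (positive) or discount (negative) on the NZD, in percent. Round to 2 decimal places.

T = 2 years.
Period premium: (0.6040 − 0.5899)/0.5899 = 0.0239024.
Annualise by dividing by T: 0.0239024 / 2 = 0.011951 → 1.20%.

+1.20%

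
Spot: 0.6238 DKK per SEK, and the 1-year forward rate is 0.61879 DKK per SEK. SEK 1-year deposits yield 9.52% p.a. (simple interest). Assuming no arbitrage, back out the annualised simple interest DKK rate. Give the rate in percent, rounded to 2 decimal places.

T = 1 year.
CIP gives F = S · g_DKK/g_SEK, so g_DKK/g_SEK = 0.61879/0.6238 = 0.9919686.
SEK growth factor: 1 + 0.0952×1 = 1.095200.
So the DKK growth factor = 1.086404.
(1.086404 − 1)/T = 0.086404, i.e. 8.64%.

8.64%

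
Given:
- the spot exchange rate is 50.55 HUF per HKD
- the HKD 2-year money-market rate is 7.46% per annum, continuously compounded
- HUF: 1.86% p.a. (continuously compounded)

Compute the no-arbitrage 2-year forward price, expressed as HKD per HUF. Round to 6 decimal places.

T = 2 years.
HUF accumulates by e^(0.0186×2) = 1.0379006.
Growth of 1 HKD over T: e^(0.0746×2) = 1.1609051.
So F = 50.55 × 1.0379006 / 1.1609051 = 45.19394 (HUF/HKD).
Quoted the other way: 1/45.19394 = 0.022127 HKD per HUF.

0.022127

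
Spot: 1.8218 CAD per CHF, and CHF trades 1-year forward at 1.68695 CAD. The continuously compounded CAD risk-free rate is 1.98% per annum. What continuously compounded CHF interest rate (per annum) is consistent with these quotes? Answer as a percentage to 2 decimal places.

T = 1 year.
CIP gives F = S · g_CAD/g_CHF, so g_CAD/g_CHF = 1.68695/1.8218 = 0.9259798.
CAD growth factor: e^(0.0198×1) = 1.0199973.
That pins the CHF growth at 1.101533.
r = ln(1.101533)/1 = 0.096703 → 9.67%.

9.67%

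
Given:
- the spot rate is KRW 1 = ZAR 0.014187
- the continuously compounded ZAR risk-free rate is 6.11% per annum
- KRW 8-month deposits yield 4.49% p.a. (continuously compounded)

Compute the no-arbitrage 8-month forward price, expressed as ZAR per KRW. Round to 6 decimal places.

0.014341

T = 8/12 years.
Growth of 1 ZAR over T: e^(0.0611×8/12) = 1.0415743.
Growth of 1 KRW over T: e^(0.0449×8/12) = 1.0303858.
So F = 0.014187 × 1.0415743 / 1.0303858 = 0.01434105 (ZAR/KRW).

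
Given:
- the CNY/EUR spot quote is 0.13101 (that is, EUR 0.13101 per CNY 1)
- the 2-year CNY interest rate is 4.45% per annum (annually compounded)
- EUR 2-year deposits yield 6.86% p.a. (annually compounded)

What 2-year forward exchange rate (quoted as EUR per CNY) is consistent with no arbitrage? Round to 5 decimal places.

T = 2 years.
EUR accumulates by (1 + 0.0686)^2 = 1.141906.
Growth of 1 CNY over T: (1 + 0.0445)^2 = 1.0909802.
CIP: F = S · (grow EUR)/(grow CNY) = 0.13101 × 1.141906/1.0909802 = 0.1371254 EUR per CNY.

0.13713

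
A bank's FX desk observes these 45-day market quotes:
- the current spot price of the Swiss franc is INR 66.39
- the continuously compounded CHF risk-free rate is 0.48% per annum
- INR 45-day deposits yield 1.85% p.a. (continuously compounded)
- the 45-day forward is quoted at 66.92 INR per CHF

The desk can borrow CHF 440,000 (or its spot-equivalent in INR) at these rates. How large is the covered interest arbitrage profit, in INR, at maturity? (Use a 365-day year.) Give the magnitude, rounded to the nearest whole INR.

T = 45/365 years.
Keep in CHF, deliver into the forward: 440,000·1.000591956·66.92 = INR 29,462,230.03.
Swap to INR now, deposit: 440,000·66.39·1.002283425 = INR 29,278,302.50.
The quoted forward overvalues CHF, so borrow INR, buy CHF at spot, deposit the CHF at 0.48%, and sell the proceeds forward at 66.92.
Arbitrage profit = |29,462,230.03 − 29,278,302.50| = INR 183,928.

INR 183,928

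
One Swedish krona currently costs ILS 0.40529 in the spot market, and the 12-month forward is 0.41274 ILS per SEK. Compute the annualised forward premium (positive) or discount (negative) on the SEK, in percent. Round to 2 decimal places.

T = 1 year.
(F − S)/S = (0.41274 − 0.40529)/0.40529 = 0.0183819.
×(1/T) gives 1.84% p.a.

+1.84%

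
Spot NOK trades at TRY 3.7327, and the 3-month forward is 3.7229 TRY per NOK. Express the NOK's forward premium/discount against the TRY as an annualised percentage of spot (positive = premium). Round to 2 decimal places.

-1.05%

T = 3/12 years.
(F − S)/S = (3.7229 − 3.7327)/3.7327 = -0.0026254.
×(1/T) gives -1.05% p.a.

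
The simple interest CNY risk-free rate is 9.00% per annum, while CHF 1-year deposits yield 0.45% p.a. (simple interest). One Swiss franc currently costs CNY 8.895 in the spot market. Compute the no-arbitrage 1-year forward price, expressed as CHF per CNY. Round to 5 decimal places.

T = 1 year.
CNY accumulates by 1 + 0.0900×1 = 1.090000.
Growth of 1 CHF over T: 1 + 0.0045×1 = 1.004500.
Forward (CNY per CHF) = 8.895 × 1.090000 / 1.004500 = 9.652115.
Quoted the other way: 1/9.652115 = 0.10360 CHF per CNY.

0.10360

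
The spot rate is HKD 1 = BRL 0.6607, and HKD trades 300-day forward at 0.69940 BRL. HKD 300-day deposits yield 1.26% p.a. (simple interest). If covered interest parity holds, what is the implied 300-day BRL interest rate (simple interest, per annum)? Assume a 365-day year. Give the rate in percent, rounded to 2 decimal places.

T = 300/365 years.
By CIP, F/S equals the BRL-to-HKD growth ratio: 0.6994/0.6607 = 1.0585742.
The HKD side grows by 1 + 0.0126×300/365 = 1.0103562.
Hence g_BRL = 1.069537.
(1.069537 − 1)/T = 0.084603, i.e. 8.46%.

8.46%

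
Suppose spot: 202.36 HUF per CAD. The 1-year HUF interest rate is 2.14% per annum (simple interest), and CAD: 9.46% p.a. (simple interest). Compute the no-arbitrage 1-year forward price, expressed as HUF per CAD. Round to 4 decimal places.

T = 1 year.
Growth of 1 HUF over T: 1 + 0.0214×1 = 1.021400.
CAD growth factor: 1 + 0.0946×1 = 1.094600.
So F = 202.36 × 1.021400 / 1.094600 = 188.827429 (HUF/CAD).

188.8274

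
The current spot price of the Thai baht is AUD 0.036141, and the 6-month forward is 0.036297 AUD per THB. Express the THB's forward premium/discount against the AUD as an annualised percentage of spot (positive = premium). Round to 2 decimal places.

T = 6/12 years.
THB trades forward at +0.43164% vs spot over the period.
×(1/T) gives 0.86% p.a.

+0.86%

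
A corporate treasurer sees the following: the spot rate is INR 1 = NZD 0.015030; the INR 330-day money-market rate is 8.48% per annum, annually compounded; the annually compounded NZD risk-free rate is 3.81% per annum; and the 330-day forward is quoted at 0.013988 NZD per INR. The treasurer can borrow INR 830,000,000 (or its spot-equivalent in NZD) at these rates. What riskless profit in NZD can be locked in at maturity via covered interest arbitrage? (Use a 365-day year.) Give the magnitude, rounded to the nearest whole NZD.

NZD 407,191

T = 330/365 years.
Route A — deposit INR, sell forward: 830,000,000 × 1.0763660263 × 0.013988 = NZD 12,496,652.62.
Route B — convert at spot, deposit NZD: 830,000,000 × 0.015030 × 1.03438451 = NZD 12,903,843.32.
The quoted forward undervalues INR, so borrow INR, convert to NZD at spot, deposit the NZD at 3.81%, and buy INR forward at 0.013988 to cover the loan.
Profit = 12,903,843.32 − 12,496,652.62 = NZD 407,191.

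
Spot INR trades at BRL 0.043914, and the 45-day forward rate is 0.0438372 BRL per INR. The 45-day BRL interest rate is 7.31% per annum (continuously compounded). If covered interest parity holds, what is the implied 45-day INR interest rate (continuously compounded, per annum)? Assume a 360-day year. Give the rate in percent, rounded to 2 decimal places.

8.71%

T = 45/360 years.
CIP gives F = S · g_BRL/g_INR, so g_BRL/g_INR = 0.0438372/0.043914 = 0.9982511.
BRL growth factor: e^(0.0731×45/360) = 1.0091794.
That pins the INR growth at 1.0109474.
Take logs: ln 1.0109474 / (45/360) = 0.087103, so 8.71%.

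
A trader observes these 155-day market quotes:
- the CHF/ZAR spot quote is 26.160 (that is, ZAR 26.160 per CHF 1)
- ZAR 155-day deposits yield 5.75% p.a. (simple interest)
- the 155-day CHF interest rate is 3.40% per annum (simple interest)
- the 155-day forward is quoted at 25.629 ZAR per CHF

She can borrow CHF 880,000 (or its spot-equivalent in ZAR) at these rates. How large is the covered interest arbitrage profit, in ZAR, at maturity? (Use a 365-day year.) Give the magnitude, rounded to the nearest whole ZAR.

T = 155/365 years.
Route A — deposit CHF, sell forward: 880,000 × 1.0144383562 × 25.629 = ZAR 22,879,155.76.
Route B — convert at spot, deposit ZAR: 880,000 × 26.160 × 1.0244178082 = ZAR 23,582,917.48.
The quoted forward undervalues CHF, so borrow CHF, convert to ZAR at spot, deposit the ZAR at 5.75%, and buy CHF forward at 25.629 to cover the loan.
Profit = 23,582,917.48 − 22,879,155.76 = ZAR 703,762.

ZAR 703,762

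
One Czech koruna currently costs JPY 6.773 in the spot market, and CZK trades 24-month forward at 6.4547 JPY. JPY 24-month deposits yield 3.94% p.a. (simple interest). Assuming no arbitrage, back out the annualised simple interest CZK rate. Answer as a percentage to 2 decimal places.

T = 2 years.
By CIP, F/S equals the JPY-to-CZK growth ratio: 6.4547/6.773 = 0.9530046.
JPY growth factor: 1 + 0.0394×2 = 1.078800.
Hence g_CZK = 1.1319987.
(1.1319987 − 1)/T = 0.065999, i.e. 6.60%.

6.60%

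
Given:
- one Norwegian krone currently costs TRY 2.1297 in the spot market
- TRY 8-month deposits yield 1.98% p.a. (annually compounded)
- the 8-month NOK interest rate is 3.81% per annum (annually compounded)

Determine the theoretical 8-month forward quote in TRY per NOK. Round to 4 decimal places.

T = 8/12 years.
TRY growth factor: (1 + 0.0198)^(8/12) = 1.0131568.
NOK growth factor: (1 + 0.0381)^(8/12) = 1.0252414.
CIP: F = S · (grow TRY)/(grow NOK) = 2.1297 × 1.0131568/1.0252414 = 2.104597 TRY per NOK.

2.1046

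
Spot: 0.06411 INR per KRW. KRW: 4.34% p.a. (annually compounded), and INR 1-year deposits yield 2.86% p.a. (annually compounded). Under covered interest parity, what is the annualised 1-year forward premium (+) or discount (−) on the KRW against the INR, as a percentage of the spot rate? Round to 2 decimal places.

T = 1 year.
CIP forward (INR per KRW) = 0.06411 × 1.028600/1.043400 = 0.06320064.
(F − S)/S ÷ T = (0.06320064 − 0.06411)/0.06411/1 = -0.014184 → -1.42%.

-1.42%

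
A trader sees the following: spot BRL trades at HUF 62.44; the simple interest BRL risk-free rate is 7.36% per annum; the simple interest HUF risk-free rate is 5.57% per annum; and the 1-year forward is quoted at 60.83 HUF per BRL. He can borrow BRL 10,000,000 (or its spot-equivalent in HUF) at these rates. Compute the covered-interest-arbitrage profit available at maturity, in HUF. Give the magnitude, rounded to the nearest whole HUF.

HUF 6,108,200

T = 1 year.
Route A — deposit BRL, sell forward: 10,000,000 × 1.073600 × 60.83 = HUF 653,070,880.00.
Route B — convert at spot, deposit HUF: 10,000,000 × 62.44 × 1.055700 = HUF 659,179,080.00.
The quoted forward undervalues BRL, so borrow BRL, convert to HUF at spot, deposit the HUF at 5.57%, and buy BRL forward at 60.83 to cover the loan.
Arbitrage profit = |653,070,880.00 − 659,179,080.00| = HUF 6,108,200.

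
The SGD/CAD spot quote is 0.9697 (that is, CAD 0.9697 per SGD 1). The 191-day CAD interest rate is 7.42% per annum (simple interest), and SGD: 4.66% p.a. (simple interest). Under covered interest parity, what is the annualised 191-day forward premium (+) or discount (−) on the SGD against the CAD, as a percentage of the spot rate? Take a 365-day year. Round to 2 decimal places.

+2.69%

T = 191/365 years.
No-arbitrage forward: 0.9697 × 1.0388279 / 1.0243852 = 0.9833717 CAD/SGD.
Annualised premium = (F − S)/S × (1/T) = (0.9833717 − 0.9697)/0.9697 ÷ (191/365) = 2.69%.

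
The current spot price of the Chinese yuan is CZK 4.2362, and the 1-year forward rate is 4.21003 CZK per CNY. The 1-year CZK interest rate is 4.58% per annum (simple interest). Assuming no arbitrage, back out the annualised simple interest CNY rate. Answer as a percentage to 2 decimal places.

5.23%

T = 1 year.
By CIP, F/S equals the CZK-to-CNY growth ratio: 4.21003/4.2362 = 0.9938223.
CZK growth factor: 1 + 0.0458×1 = 1.045800.
That pins the CNY growth at 1.0523008.
r = (1.0523008 − 1)/1 = 0.052301 → 5.23%.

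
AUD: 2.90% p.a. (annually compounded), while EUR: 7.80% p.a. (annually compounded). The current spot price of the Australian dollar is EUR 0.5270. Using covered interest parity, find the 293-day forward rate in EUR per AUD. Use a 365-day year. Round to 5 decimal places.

T = 293/365 years.
EUR growth factor: (1 + 0.0780)^(293/365) = 1.0621464.
AUD accumulates by (1 + 0.0290)^(293/365) = 1.0232136.
So F = 0.527 × 1.0621464 / 1.0232136 = 0.5470521 (EUR/AUD).

0.54705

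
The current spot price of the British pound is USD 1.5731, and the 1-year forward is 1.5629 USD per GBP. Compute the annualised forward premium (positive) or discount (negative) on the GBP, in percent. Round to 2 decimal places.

T = 1 year.
(F − S)/S = (1.5629 − 1.5731)/1.5731 = -0.0064840.
×(1/T) gives -0.65% p.a.

-0.65%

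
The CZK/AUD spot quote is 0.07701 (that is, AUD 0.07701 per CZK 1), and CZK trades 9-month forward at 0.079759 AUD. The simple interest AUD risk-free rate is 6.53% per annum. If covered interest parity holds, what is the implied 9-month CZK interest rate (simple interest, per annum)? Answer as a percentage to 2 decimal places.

T = 9/12 years.
CIP gives F = S · g_AUD/g_CZK, so g_AUD/g_CZK = 0.079759/0.07701 = 1.0356967.
The AUD side grows by 1 + 0.0653×9/12 = 1.048975.
So the CZK growth factor = 1.0128206.
(1.0128206 − 1)/T = 0.017094, i.e. 1.71%.

1.71%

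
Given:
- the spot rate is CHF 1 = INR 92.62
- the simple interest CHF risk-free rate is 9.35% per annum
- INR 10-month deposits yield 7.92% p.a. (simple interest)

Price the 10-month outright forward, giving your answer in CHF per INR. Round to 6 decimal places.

T = 10/12 years.
Growth of 1 INR over T: 1 + 0.0792×10/12 = 1.066000.
Growth of 1 CHF over T: 1 + 0.0935×10/12 = 1.0779167.
Forward (INR per CHF) = 92.62 × 1.066000 / 1.0779167 = 91.59606.
Quoted the other way: 1/91.59606 = 0.010918 CHF per INR.

0.010918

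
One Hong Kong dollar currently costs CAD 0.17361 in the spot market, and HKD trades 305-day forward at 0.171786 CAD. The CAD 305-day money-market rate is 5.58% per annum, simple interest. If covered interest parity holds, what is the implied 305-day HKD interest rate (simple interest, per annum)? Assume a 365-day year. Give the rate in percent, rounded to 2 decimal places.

T = 305/365 years.
CIP gives F = S · g_CAD/g_HKD, so g_CAD/g_HKD = 0.171786/0.17361 = 0.9894937.
The CAD side grows by 1 + 0.0558×305/365 = 1.0466274.
So the HKD growth factor = 1.0577403.
r = (1.0577403 − 1)/(305/365) = 0.069099 → 6.91%.

6.91%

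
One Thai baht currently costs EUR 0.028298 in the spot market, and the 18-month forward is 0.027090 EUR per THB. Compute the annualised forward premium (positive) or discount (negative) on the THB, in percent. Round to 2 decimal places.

T = 18/12 years.
(F − S)/S = (0.027090 − 0.028298)/0.028298 = -0.0426885.
Annualise by dividing by T: -0.0426885 / (18/12) = -0.028459 → -2.85%.

-2.85%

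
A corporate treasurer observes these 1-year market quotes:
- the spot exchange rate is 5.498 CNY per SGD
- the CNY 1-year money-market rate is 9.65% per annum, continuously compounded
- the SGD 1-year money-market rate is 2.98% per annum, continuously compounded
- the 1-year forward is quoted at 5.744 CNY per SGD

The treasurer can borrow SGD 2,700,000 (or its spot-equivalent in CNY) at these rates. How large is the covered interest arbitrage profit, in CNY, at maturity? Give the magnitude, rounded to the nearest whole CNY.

T = 1 year.
Invest the SGD and cover forward: 2,700,000 × 1.0302484637 × 5.744 = CNY 15,977,917.37.
Convert at spot and invest in CNY: 2,700,000 × 5.498 × 1.1013095811 = CNY 16,348,500.21.
The quoted forward undervalues SGD, so borrow SGD, convert to CNY at spot, deposit the CNY at 9.65%, and buy SGD forward at 5.744 to cover the loan.
Arbitrage profit = |15,977,917.37 − 16,348,500.21| = CNY 370,583.

CNY 370,583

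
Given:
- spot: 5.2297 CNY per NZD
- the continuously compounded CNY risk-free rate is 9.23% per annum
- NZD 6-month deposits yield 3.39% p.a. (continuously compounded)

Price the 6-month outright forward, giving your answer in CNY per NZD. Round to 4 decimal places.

T = 6/12 years.
CNY growth factor: e^(0.0923×6/12) = 1.0472315.
NZD growth factor: e^(0.0339×6/12) = 1.0170945.
Forward (CNY per NZD) = 5.2297 × 1.0472315 / 1.0170945 = 5.384659.

5.3847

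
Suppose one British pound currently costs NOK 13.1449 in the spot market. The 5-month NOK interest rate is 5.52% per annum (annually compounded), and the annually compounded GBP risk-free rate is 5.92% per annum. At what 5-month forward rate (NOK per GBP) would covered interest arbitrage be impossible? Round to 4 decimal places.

T = 5/12 years.
Growth of 1 NOK over T: (1 + 0.0552)^(5/12) = 1.02264012.
GBP accumulates by (1 + 0.0592)^(5/12) = 1.02425357.
Forward (NOK per GBP) = 13.1449 × 1.02264012 / 1.02425357 = 13.124194.

13.1242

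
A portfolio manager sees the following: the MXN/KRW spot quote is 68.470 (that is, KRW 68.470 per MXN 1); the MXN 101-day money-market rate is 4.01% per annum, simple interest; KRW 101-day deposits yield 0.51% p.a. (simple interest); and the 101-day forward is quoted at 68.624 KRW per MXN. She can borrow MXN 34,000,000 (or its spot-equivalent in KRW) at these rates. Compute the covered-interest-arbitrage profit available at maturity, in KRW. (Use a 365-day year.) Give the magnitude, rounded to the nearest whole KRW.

KRW 27,840,426

T = 101/365 years.
Invest the MXN and cover forward: 34,000,000 × 1.011096164384 × 68.624 = KRW 2,359,105,748.28.
Convert at spot and invest in KRW: 34,000,000 × 68.470 × 1.001411232877 = KRW 2,331,265,321.91.
The quoted forward overvalues MXN, so borrow KRW, buy MXN at spot, deposit the MXN at 4.01%, and sell the proceeds forward at 68.624.
The gap between the two covered legs is KRW 27,840,426.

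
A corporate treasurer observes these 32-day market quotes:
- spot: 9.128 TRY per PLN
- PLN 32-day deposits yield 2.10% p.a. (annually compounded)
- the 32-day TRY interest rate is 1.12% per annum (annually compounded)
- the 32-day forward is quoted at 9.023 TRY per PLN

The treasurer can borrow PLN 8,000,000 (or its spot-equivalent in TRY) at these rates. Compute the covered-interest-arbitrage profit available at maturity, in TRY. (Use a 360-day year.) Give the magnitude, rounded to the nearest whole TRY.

T = 32/360 years.
Invest the PLN and cover forward: 8,000,000 × 1.0018490442 × 9.023 = TRY 72,317,471.41.
Convert at spot and invest in TRY: 8,000,000 × 9.128 × 1.000990512 = TRY 73,096,331.15.
The quoted forward undervalues PLN, so borrow PLN, convert to TRY at spot, deposit the TRY at 1.12%, and buy PLN forward at 9.023 to cover the loan.
Profit = 73,096,331.15 − 72,317,471.41 = TRY 778,860.

TRY 778,860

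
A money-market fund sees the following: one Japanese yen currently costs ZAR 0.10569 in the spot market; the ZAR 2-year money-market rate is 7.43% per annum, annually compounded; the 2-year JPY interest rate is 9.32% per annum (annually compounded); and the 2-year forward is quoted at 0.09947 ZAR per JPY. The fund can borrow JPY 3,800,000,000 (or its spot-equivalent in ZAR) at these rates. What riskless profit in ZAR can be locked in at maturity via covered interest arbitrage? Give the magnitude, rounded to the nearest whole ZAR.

T = 2 years.
Keep in JPY, deliver into the forward: 3,800,000,000·1.19508624·0.09947 = ZAR 451,725,867.51.
Swap to ZAR now, deposit: 3,800,000,000·0.10569·1.15412049 = ZAR 463,520,179.43.
The quoted forward undervalues JPY, so borrow JPY, convert to ZAR at spot, deposit the ZAR at 7.43%, and buy JPY forward at 0.09947 to cover the loan.
Arbitrage profit = |451,725,867.51 − 463,520,179.43| = ZAR 11,794,312.

ZAR 11,794,312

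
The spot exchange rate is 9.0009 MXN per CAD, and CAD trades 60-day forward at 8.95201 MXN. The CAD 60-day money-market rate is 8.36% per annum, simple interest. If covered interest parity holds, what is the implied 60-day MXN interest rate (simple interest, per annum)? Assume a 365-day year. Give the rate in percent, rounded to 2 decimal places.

T = 60/365 years.
F/S = 8.95201/9.0009 = 0.9945683 = (growth of MXN) / (growth of CAD).
CAD growth factor: 1 + 0.0836×60/365 = 1.0137425.
So the MXN growth factor = 1.0082362.
(1.0082362 − 1)/T = 0.050104, i.e. 5.01%.

5.01%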